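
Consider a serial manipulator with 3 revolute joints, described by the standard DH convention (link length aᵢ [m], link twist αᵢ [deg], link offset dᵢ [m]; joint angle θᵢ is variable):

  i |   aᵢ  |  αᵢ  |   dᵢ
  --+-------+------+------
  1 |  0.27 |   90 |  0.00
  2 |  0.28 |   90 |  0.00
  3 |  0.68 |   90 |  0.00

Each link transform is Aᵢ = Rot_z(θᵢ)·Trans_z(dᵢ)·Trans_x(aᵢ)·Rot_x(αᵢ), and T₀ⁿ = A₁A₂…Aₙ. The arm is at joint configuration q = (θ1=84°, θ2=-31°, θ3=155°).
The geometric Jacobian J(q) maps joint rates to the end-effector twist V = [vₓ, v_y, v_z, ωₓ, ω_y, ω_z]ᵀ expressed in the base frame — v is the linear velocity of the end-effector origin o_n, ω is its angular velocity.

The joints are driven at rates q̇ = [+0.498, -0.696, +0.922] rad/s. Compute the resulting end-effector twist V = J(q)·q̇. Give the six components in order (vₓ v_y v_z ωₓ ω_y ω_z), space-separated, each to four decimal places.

-0.5522 0.0948 0.3371 -0.7418 -0.3995 -0.2923

o_n = [0.2839, -0.0482, 0.1732]
J₁: ẑ×o_n = [0.0482, 0.2839, -0.0000], ω = ẑ
J2: z=[0.9945, -0.1045, 0.0000] o=[0.0282, 0.2685, 0.0000] → [-0.0181, -0.1723, -0.2883, 0.9945, -0.1045, 0.0000]
J3: z=[-0.0538, -0.5122, -0.8572] o=[0.0533, 0.5072, -0.1442] → [-0.6387, -0.1806, 0.1480, -0.0538, -0.5122, -0.8572]
V = J·q̇ = [-0.5522, 0.0948, 0.3371, -0.7418, -0.3995, -0.2923]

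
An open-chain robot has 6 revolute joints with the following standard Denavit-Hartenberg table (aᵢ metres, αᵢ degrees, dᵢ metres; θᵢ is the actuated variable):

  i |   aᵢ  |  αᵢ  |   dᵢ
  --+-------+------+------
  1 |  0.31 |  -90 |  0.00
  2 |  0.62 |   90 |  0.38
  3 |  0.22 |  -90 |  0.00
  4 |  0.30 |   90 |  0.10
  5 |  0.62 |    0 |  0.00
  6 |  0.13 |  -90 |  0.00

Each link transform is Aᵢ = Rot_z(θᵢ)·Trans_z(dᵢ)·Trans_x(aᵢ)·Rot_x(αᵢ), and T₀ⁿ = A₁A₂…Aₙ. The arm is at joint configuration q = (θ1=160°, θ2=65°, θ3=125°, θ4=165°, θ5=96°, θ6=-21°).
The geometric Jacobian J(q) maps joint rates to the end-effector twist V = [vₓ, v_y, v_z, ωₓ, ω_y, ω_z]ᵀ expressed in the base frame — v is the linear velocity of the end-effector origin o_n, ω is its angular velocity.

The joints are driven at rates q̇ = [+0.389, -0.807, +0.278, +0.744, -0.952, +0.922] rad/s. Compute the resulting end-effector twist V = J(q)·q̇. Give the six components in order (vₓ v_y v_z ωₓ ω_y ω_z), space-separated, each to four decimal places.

o_n = [-0.1670, 0.2050, 0.0133]
J₁: ẑ×o_n = [-0.2050, -0.1670, 0.0000], ω = ẑ
J2: z=[-0.3420, -0.9397, 0.0000] o=[-0.2913, 0.1060, 0.0000] → [-0.0125, 0.0045, 0.0830, -0.3420, -0.9397, 0.0000]
J3: z=[-0.8517, 0.3100, 0.4226] o=[-0.6675, -0.1614, -0.5619] → [0.0234, 0.7014, -0.4673, -0.8517, 0.3100, 0.4226]
J4: z=[0.5215, 0.4206, 0.7424] o=[-0.6790, -0.3490, -0.4475] → [-0.2175, 0.1398, 0.0736, 0.5215, 0.4206, 0.7424]
J5: z=[0.8091, -0.5201, -0.2737] o=[-0.5456, -0.0840, -0.5568] → [-0.2174, -0.5648, 0.4307, 0.8091, -0.5201, -0.2737]
J6: z=[0.8091, -0.5201, -0.2737] o=[-0.2416, 0.1272, -0.0594] → [-0.0165, -0.0792, 0.1018, 0.8091, -0.5201, -0.2737]
V = J·q̇ = [-0.0332, 0.6951, -0.4583, 0.4030, 1.1730, 1.0670]

-0.0332 0.6951 -0.4583 0.4030 1.1730 1.0670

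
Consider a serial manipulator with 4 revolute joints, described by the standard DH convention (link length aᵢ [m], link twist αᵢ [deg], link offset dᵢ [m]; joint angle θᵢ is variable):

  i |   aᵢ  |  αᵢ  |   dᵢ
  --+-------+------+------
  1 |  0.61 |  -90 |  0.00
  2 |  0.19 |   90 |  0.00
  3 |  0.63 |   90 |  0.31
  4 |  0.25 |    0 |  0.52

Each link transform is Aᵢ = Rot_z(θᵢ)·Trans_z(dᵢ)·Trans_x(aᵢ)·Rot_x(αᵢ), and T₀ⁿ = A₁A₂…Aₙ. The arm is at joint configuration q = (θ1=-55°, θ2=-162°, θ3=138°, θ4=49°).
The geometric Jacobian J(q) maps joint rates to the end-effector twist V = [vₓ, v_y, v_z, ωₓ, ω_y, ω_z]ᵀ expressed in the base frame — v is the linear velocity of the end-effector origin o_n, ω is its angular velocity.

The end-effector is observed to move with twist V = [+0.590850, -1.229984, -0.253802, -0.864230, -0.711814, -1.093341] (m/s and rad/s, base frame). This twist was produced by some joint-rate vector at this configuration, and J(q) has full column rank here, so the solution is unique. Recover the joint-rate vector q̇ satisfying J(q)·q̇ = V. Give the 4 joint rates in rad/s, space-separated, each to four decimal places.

-0.1670 -0.7060 0.8540 -0.5520

o_n = [1.0417, 0.1123, -0.4904]
J₁: ẑ×o_n = [-0.1123, 1.0417, 0.0000], ω = ẑ
J2: z=[0.8192, 0.5736, 0.0000] o=[0.3499, -0.4997, 0.0000] → [-0.2813, 0.4017, 0.1045, 0.8192, 0.5736, 0.0000]
J3: z=[-0.1772, 0.2531, -0.9511] o=[0.2462, -0.3517, 0.0587] → [0.3023, -0.8538, -0.2836, -0.1772, 0.2531, -0.9511]
J4: z=[0.2437, 0.9475, 0.2068] o=[0.7920, -0.3961, -0.3808] → [-0.2090, 0.0783, -0.1127, 0.2437, 0.9475, 0.2068]
q̇ = J⁺·V = [-0.1670, -0.7060, 0.8540, -0.5520]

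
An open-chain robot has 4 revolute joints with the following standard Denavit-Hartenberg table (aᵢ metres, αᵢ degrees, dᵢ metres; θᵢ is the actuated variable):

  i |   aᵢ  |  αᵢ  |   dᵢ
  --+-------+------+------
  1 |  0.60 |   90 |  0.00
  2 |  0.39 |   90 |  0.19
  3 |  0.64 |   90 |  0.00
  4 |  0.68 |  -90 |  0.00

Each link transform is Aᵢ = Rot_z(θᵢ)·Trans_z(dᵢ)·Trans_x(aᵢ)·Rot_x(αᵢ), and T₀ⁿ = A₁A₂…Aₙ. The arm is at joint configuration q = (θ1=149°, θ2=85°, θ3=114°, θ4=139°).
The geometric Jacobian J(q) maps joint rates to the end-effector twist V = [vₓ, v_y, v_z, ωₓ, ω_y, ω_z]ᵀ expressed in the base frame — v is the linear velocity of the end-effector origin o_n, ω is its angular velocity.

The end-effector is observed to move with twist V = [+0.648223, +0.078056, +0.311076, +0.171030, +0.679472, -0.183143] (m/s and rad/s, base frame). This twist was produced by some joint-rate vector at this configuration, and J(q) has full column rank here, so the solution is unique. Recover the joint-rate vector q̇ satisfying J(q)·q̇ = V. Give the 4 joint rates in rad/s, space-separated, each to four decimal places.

o_n = [-0.7630, 0.8153, 0.2983]
J₁: ẑ×o_n = [-0.8153, -0.7630, 0.0000], ω = ẑ
J2: z=[0.5150, 0.8572, 0.0000] o=[-0.5143, 0.3090, 0.0000] → [0.2557, -0.1536, 0.4739, 0.5150, 0.8572, 0.0000]
J3: z=[-0.8539, 0.5131, -0.0872] o=[-0.4456, 0.4894, 0.3885] → [-0.0179, -0.0494, -0.1154, -0.8539, 0.5131, -0.0872]
J4: z=[0.1412, 0.3896, 0.9101] o=[-0.1250, 0.9789, 0.1292] → [0.2148, -0.6045, 0.2255, 0.1412, 0.3896, 0.9101]
q̇ = J⁺·V = [-0.5340, 0.5070, 0.1720, 0.4020]

-0.5340 0.5070 0.1720 0.4020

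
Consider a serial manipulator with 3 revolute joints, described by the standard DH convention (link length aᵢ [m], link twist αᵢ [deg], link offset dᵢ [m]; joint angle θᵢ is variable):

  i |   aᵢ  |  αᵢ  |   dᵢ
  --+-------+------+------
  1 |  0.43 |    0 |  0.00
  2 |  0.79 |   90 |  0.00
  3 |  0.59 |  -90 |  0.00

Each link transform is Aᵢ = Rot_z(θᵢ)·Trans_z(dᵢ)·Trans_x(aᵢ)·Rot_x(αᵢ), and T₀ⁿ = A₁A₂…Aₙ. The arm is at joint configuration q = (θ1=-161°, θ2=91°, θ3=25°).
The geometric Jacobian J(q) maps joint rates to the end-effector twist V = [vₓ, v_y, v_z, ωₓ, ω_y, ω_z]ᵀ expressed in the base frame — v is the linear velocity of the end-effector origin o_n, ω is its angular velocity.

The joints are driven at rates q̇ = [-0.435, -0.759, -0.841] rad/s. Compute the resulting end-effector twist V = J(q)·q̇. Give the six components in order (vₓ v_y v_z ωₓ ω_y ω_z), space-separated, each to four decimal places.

o_n = [0.0465, -1.3848, 0.2493]
J₁: ẑ×o_n = [1.3848, 0.0465, -0.0000], ω = ẑ
J2: z=[0.0000, 0.0000, 1.0000] o=[-0.4066, -0.1400, 0.0000] → [1.2448, 0.4531, -0.0000, 0.0000, 0.0000, 1.0000]
J3: z=[-0.9397, -0.3420, 0.0000] o=[-0.1364, -0.8824, 0.0000] → [-0.0853, 0.2343, 0.5347, -0.9397, -0.3420, 0.0000]
V = J·q̇ = [-1.4755, -0.5612, -0.4497, 0.7903, 0.2876, -1.1940]

-1.4755 -0.5612 -0.4497 0.7903 0.2876 -1.1940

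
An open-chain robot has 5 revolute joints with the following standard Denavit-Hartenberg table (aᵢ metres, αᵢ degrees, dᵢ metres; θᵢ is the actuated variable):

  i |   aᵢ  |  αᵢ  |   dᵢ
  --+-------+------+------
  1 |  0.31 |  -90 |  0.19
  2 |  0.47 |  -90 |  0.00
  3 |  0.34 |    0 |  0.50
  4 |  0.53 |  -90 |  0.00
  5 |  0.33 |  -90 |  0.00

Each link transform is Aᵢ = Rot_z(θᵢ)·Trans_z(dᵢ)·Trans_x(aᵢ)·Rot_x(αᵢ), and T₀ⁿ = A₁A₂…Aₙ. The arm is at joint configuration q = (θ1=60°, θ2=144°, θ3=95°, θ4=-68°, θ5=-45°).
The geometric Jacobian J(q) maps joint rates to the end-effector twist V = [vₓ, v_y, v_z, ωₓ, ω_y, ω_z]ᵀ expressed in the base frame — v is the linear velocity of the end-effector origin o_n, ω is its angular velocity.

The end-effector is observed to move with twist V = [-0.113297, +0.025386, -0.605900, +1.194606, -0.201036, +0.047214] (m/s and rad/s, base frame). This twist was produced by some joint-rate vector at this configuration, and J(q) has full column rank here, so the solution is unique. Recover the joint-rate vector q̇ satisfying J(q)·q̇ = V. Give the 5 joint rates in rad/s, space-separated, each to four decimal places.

o_n = [0.0797, -1.2325, 0.1247]
J₁: ẑ×o_n = [1.2325, 0.0797, -0.0000], ω = ẑ
J2: z=[-0.8660, 0.5000, 0.0000] o=[0.1550, 0.2685, 0.1900] → [-0.0327, -0.0566, 1.3376, -0.8660, 0.5000, 0.0000]
J3: z=[-0.2939, -0.5090, 0.8090] o=[-0.0351, -0.0608, -0.0863] → [0.8406, 0.1549, 0.4028, -0.2939, -0.5090, 0.8090]
J4: z=[-0.2939, -0.5090, 0.8090] o=[0.1232, -0.4639, 0.3357] → [0.7292, -0.0973, 0.2037, -0.2939, -0.5090, 0.8090]
J5: z=[0.9553, -0.1274, 0.2668] o=[0.1406, -0.9151, 0.0581] → [0.0762, -0.0799, -0.3110, 0.9553, -0.1274, 0.2668]
q̇ = J⁺·V = [-0.1280, -0.2610, 0.3520, -0.4590, 0.9810]

-0.1280 -0.2610 0.3520 -0.4590 0.9810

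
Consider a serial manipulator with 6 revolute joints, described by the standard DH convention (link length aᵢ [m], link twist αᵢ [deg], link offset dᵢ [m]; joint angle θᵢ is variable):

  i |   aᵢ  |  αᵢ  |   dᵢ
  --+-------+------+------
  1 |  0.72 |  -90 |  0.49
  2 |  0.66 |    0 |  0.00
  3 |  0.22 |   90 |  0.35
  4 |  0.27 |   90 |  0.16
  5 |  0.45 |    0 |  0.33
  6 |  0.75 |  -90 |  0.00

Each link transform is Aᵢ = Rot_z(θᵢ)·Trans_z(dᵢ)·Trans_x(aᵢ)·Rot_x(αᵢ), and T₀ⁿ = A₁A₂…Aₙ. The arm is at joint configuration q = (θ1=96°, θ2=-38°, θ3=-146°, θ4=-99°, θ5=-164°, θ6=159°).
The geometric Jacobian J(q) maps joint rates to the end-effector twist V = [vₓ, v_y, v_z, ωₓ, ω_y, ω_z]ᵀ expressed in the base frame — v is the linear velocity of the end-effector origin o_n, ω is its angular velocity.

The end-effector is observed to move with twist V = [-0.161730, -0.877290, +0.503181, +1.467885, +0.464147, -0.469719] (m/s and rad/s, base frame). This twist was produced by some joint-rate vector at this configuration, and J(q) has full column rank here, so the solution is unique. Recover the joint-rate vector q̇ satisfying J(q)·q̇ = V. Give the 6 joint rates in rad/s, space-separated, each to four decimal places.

0.4400 -0.9760 -0.5710 0.9290 -0.2030 0.4500

o_n = [0.0248, 1.4455, 0.9394]
J₁: ẑ×o_n = [-1.4455, 0.0248, 0.0000], ω = ẑ
J2: z=[-0.9945, -0.1045, 0.0000] o=[-0.0753, 0.7161, 0.4900] → [-0.0470, 0.4470, -0.7149, -0.9945, -0.1045, 0.0000]
J3: z=[-0.9945, -0.1045, 0.0000] o=[-0.1296, 1.2333, 0.8963] → [-0.0045, 0.0429, -0.1949, -0.9945, -0.1045, 0.0000]
J4: z=[-0.0073, 0.0694, -0.9976] o=[-0.4548, 0.9784, 0.8810] → [0.4699, -0.4780, -0.0367, -0.0073, 0.0694, -0.9976]
J5: z=[-0.2586, 0.9635, 0.0689] o=[-0.1951, 1.0593, 0.7243] → [0.1807, 0.0708, -0.3117, -0.2586, 0.9635, 0.0689]
J6: z=[-0.2586, 0.9635, 0.0689] o=[-0.6974, 1.2569, 0.8661] → [0.0577, 0.0687, -0.7446, -0.2586, 0.9635, 0.0689]
q̇ = J⁺·V = [0.4400, -0.9760, -0.5710, 0.9290, -0.2030, 0.4500]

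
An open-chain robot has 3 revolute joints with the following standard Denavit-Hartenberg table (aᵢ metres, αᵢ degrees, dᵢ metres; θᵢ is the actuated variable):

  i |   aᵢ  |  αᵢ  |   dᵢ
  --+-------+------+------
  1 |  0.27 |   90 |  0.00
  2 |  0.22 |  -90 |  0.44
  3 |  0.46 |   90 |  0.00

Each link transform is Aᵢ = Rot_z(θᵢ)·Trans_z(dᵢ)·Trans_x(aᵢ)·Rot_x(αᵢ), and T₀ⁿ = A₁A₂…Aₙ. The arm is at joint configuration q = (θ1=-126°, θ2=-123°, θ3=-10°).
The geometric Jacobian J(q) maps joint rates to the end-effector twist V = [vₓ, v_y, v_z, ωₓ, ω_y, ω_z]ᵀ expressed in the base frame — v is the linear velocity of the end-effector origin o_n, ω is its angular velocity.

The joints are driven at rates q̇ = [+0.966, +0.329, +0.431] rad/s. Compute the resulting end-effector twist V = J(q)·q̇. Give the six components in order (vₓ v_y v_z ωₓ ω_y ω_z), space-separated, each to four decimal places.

o_n = [-0.3638, 0.3837, -0.5644]
J₁: ẑ×o_n = [-0.3837, -0.3638, 0.0000], ω = ẑ
J2: z=[-0.8090, 0.5878, 0.0000] o=[-0.1587, -0.2184, 0.0000] → [-0.3318, -0.4566, -0.3665, -0.8090, 0.5878, 0.0000]
J3: z=[-0.4930, -0.6785, -0.5446] o=[-0.4442, 0.1371, -0.1845] → [0.3921, -0.2311, -0.0670, -0.4930, -0.6785, -0.5446]
V = J·q̇ = [-0.3108, -0.6013, -0.1495, -0.4786, -0.0991, 0.7313]

-0.3108 -0.6013 -0.1495 -0.4786 -0.0991 0.7313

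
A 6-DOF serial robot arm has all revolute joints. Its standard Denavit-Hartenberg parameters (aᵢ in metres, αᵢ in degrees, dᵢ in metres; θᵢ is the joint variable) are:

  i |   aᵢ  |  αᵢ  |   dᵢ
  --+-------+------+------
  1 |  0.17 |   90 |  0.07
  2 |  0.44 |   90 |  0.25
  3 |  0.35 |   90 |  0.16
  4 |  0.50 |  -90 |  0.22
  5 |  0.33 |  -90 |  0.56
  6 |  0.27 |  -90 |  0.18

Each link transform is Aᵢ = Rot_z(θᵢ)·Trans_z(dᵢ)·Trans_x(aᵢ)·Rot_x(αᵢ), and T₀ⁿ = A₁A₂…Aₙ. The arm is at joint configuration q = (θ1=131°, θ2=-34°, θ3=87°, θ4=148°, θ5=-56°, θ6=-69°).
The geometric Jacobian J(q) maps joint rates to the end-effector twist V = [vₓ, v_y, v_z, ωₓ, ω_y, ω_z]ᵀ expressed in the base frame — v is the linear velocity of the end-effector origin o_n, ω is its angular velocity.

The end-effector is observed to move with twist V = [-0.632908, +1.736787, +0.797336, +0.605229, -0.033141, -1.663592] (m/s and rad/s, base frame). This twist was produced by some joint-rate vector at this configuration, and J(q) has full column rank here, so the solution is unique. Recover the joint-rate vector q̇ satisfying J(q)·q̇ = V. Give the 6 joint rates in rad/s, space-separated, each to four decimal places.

-0.1360 0.6010 0.6100 0.9110 -0.6830 0.7130

o_n = [-1.0635, 0.2983, -0.3676]
J₁: ẑ×o_n = [-0.2983, -1.0635, 0.0000], ω = ẑ
J2: z=[0.7547, 0.6561, 0.0000] o=[-0.1115, 0.1283, 0.0700] → [-0.2871, 0.3303, 0.7529, 0.7547, 0.6561, 0.0000]
J3: z=[0.3669, -0.4220, -0.8290] o=[-0.1622, 0.5676, -0.1760] → [-0.1424, 0.8175, -0.4792, 0.3669, -0.4220, -0.8290]
J4: z=[-0.5827, 0.5905, -0.5584] o=[0.1504, 0.7409, -0.3189] → [-0.2759, 0.6495, 0.9746, -0.5827, 0.5905, -0.5584]
J5: z=[-0.6954, -0.0066, 0.7186] o=[-0.1881, 0.4673, -0.6490] → [0.1195, -0.4333, 0.1117, -0.6954, -0.0066, 0.7186]
J6: z=[-0.0229, -0.9992, -0.0314] o=[-0.8146, 0.4762, -0.4759] → [-0.1138, 0.0103, -0.2447, -0.0229, -0.9992, -0.0314]
q̇ = J⁺·V = [-0.1360, 0.6010, 0.6100, 0.9110, -0.6830, 0.7130]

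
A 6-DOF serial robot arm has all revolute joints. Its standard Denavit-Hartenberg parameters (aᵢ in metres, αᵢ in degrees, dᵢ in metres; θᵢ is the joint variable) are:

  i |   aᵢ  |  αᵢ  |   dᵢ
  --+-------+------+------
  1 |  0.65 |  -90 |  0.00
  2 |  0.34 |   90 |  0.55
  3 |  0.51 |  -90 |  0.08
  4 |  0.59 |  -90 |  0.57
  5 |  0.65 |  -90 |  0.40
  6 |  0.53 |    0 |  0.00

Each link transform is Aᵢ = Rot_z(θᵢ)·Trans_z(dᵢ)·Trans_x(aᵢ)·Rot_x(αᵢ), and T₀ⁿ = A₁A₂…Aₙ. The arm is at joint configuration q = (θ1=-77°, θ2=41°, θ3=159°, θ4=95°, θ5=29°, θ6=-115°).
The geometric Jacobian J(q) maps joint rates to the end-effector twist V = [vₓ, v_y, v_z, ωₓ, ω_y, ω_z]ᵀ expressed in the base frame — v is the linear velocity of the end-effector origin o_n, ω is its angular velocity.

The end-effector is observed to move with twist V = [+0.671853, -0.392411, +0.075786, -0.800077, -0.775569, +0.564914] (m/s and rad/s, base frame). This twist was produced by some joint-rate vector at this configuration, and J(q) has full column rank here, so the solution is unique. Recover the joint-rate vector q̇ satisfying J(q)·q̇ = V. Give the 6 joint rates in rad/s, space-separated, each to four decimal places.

o_n = [0.1827, -0.5733, -1.0192]
J₁: ẑ×o_n = [0.5733, 0.1827, -0.0000], ω = ẑ
J2: z=[0.9744, 0.2250, 0.0000] o=[0.1462, -0.6333, 0.0000] → [-0.2293, 0.9931, 0.0503, 0.9744, 0.2250, 0.0000]
J3: z=[0.1476, -0.6392, 0.7547] o=[0.7398, -0.7596, -0.2231] → [0.3683, -0.3030, -0.3286, 0.1476, -0.6392, 0.7547]
J4: z=[-0.9705, 0.0535, 0.2351] o=[0.8489, -0.4195, 0.1497] → [-0.0264, -1.2910, 0.1849, -0.9705, 0.0535, 0.2351]
J5: z=[-0.1771, -0.8199, -0.5444] o=[0.1992, -0.0528, -0.1914] → [0.3954, -0.1377, 0.0787, -0.1771, -0.8199, -0.5444]
J6: z=[0.9281, -0.3231, 0.1847] o=[0.3411, -0.0736, -0.9410] → [0.1176, 0.0433, -0.5150, 0.9281, -0.3231, 0.1847]
q̇ = J⁺·V = [0.2970, -0.3520, 0.9190, -0.2120, 0.4260, -0.7790]

0.2970 -0.3520 0.9190 -0.2120 0.4260 -0.7790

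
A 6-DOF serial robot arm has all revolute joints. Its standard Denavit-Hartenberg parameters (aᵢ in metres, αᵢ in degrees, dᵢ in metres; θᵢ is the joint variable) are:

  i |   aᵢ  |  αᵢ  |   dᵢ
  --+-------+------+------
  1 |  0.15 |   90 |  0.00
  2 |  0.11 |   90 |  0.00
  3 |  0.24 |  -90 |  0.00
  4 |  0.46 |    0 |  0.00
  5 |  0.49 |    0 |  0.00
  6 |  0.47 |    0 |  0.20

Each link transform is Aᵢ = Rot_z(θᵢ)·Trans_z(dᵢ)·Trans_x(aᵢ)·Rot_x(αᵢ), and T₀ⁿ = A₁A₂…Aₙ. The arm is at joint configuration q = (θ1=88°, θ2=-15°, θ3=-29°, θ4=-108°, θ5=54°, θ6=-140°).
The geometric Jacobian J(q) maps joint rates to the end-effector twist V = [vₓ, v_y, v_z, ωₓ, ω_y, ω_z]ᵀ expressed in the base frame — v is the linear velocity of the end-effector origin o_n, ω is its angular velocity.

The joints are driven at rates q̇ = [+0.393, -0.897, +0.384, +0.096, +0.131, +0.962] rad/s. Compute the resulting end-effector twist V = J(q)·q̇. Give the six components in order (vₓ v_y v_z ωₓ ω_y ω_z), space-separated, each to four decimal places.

o_n = [0.2125, 0.0969, -0.7333]
J₁: ẑ×o_n = [-0.0969, 0.2125, 0.0000], ω = ẑ
J2: z=[0.9994, -0.0349, 0.0000] o=[0.0052, 0.1499, 0.0000] → [0.0256, 0.7329, -0.0458, 0.9994, -0.0349, 0.0000]
J3: z=[-0.0090, -0.2587, -0.9659] o=[0.0089, 0.2561, -0.0285] → [0.0285, -0.2029, 0.0541, -0.0090, -0.2587, -0.9659]
J4: z=[0.8904, 0.4375, -0.1255] o=[-0.1003, 0.4628, -0.0828] → [-0.3305, 0.5400, -0.4626, 0.8904, 0.4375, -0.1255]
J5: z=[0.8904, 0.4375, -0.1255] o=[-0.0395, 0.2272, -0.4732] → [-0.1302, 0.2000, -0.2263, 0.8904, 0.4375, -0.1255]
J6: z=[0.8904, 0.4375, -0.1255] o=[-0.1742, 0.3727, -0.9213] → [0.0476, -0.2159, -0.4148, 0.8904, 0.4375, -0.1255]
V = J·q̇ = [-0.0530, -0.7815, -0.4112, 0.1588, 0.4521, -0.1271]

-0.0530 -0.7815 -0.4112 0.1588 0.4521 -0.1271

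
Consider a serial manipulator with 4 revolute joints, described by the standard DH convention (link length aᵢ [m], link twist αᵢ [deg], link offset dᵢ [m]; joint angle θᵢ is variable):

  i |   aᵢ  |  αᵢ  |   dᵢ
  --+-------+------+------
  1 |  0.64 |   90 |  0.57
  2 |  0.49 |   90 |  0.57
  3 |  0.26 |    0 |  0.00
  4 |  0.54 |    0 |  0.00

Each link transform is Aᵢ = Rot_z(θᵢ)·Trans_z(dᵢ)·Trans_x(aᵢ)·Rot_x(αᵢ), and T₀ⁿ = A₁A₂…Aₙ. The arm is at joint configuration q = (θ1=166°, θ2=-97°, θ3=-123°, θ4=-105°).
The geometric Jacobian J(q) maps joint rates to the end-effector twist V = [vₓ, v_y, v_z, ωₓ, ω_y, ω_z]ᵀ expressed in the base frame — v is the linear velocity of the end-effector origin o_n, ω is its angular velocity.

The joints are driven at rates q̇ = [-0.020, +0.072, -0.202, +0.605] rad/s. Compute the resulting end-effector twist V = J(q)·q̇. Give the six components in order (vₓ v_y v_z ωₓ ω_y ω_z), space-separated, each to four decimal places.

o_n = [-0.4403, 0.8861, 0.5828]
J₁: ẑ×o_n = [-0.8861, -0.4403, 0.0000], ω = ẑ
J2: z=[0.2419, 0.9703, 0.0000] o=[-0.6210, 0.1548, 0.5700] → [0.0125, -0.0031, 0.0016, 0.2419, 0.9703, 0.0000]
J3: z=[0.9631, -0.2401, 0.1219] o=[-0.4252, 0.6935, 0.0837] → [-0.1433, -0.4826, 0.1819, 0.9631, -0.2401, 0.1219]
J4: z=[0.9631, -0.2401, 0.1219] o=[-0.4946, 0.4860, 0.2242] → [-0.1349, -0.3388, 0.3983, 0.9631, -0.2401, 0.1219]
V = J·q̇ = [-0.0340, -0.0989, 0.2043, 0.4055, -0.0269, 0.0291]

-0.0340 -0.0989 0.2043 0.4055 -0.0269 0.0291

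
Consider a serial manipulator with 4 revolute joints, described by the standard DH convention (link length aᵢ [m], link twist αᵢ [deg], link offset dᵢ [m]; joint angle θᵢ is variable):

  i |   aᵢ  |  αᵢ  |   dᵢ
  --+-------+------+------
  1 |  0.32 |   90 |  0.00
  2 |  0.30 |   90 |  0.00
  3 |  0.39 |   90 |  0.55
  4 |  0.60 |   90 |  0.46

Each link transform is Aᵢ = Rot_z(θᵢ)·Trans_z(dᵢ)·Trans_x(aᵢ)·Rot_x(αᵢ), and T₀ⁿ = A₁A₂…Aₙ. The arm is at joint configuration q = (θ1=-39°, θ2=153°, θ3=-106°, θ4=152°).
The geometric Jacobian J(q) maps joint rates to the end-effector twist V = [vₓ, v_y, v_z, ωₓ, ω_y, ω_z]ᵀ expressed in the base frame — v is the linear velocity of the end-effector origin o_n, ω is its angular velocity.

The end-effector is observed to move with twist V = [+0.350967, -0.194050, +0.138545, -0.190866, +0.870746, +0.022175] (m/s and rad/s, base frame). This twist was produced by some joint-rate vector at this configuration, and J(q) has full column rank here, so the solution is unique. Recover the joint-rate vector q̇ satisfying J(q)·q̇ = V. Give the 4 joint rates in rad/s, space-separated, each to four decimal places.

o_n = [0.4495, -0.7001, 0.6940]
J₁: ẑ×o_n = [0.7001, 0.4495, -0.0000], ω = ẑ
J2: z=[-0.6293, -0.7771, 0.0000] o=[0.2487, -0.2014, 0.0000] → [-0.5393, 0.4367, 0.4699, -0.6293, -0.7771, 0.0000]
J3: z=[0.3528, -0.2857, 0.8910] o=[0.0410, -0.0332, 0.1362] → [0.4349, 0.1673, -0.1186, 0.3528, -0.2857, 0.8910]
J4: z=[0.4922, -0.7532, -0.4364] o=[0.5454, 0.0408, 0.5774] → [-0.4111, -0.0155, -0.4368, 0.4922, -0.7532, -0.4364]
q̇ = J⁺·V = [0.0400, -0.3810, -0.3320, -0.6370]

0.0400 -0.3810 -0.3320 -0.6370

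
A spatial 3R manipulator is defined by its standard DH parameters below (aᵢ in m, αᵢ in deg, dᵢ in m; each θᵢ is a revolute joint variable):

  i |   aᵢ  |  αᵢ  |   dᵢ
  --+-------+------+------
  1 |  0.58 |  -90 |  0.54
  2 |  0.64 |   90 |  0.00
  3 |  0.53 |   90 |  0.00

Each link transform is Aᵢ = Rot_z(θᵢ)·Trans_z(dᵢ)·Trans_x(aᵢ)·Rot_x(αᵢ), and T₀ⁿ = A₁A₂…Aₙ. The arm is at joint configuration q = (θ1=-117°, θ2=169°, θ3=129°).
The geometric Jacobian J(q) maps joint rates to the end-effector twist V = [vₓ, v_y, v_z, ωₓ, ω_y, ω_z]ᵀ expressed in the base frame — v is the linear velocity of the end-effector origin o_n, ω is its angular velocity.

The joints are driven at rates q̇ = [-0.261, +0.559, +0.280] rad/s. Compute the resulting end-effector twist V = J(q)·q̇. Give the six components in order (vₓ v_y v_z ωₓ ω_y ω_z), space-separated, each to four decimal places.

o_n = [0.2403, -0.4357, 0.4815]
J₁: ẑ×o_n = [0.4357, 0.2403, -0.0000], ω = ẑ
J2: z=[0.8910, -0.4540, 0.0000] o=[-0.2633, -0.5168, 0.5400] → [0.0265, 0.0521, 0.3008, 0.8910, -0.4540, 0.0000]
J3: z=[-0.0866, -0.1700, -0.9816] o=[0.0219, 0.0430, 0.4179] → [-0.4807, -0.2088, 0.0786, -0.0866, -0.1700, -0.9816]
V = J·q̇ = [-0.2335, -0.0921, 0.1902, 0.4738, -0.3014, -0.5359]

-0.2335 -0.0921 0.1902 0.4738 -0.3014 -0.5359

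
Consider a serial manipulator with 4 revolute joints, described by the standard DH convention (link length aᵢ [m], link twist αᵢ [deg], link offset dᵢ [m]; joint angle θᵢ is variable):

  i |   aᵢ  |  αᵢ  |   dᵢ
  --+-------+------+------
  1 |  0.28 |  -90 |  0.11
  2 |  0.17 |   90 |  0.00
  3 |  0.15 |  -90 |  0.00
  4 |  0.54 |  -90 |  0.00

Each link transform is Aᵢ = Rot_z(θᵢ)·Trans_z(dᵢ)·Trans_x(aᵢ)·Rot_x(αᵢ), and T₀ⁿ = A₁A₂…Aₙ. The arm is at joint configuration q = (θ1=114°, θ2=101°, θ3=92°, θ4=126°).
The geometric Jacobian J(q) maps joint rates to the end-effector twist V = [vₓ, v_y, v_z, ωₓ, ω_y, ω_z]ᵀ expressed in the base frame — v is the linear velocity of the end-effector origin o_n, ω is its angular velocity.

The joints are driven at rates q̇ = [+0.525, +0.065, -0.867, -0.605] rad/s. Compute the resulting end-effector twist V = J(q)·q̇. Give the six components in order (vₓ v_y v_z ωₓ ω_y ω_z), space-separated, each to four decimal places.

o_n = [0.2270, -0.0986, 0.0207]
J₁: ẑ×o_n = [0.0986, 0.2270, -0.0000], ω = ẑ
J2: z=[-0.9135, -0.4067, 0.0000] o=[-0.1139, 0.2558, 0.1100] → [0.0363, -0.0815, 0.4624, -0.9135, -0.4067, 0.0000]
J3: z=[-0.3993, 0.8968, -0.1908] o=[-0.1007, 0.2262, -0.0569] → [0.0076, -0.0315, -0.1642, -0.3993, 0.8968, -0.1908]
J4: z=[-0.0457, 0.1884, 0.9810] o=[-0.2380, 0.1661, -0.0517] → [0.2733, 0.4596, -0.0755, -0.0457, 0.1884, 0.9810]
V = J·q̇ = [-0.1179, -0.1368, 0.2181, 0.3144, -0.9179, 0.0969]

-0.1179 -0.1368 0.2181 0.3144 -0.9179 0.0969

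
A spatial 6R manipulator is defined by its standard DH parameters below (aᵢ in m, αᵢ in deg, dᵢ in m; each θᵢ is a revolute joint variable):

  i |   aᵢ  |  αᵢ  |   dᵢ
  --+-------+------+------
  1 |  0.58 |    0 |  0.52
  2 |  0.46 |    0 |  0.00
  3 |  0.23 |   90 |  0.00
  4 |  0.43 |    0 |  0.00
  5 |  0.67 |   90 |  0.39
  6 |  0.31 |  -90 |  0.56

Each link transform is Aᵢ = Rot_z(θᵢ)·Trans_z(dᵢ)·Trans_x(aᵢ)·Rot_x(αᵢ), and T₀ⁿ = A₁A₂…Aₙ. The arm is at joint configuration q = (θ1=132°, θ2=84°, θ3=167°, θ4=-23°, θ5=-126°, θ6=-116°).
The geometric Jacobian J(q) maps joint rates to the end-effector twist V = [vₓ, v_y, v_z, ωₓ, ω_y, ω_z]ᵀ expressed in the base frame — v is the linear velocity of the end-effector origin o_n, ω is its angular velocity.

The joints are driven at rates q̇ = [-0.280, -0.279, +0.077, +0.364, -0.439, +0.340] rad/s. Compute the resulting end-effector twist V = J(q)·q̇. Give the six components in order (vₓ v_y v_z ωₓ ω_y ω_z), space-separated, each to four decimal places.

o_n = [-0.8276, 0.0111, 0.5569]
J₁: ẑ×o_n = [-0.0111, -0.8276, 0.0000], ω = ẑ
J2: z=[0.0000, 0.0000, 1.0000] o=[-0.3881, 0.4310, 0.5200] → [0.4200, -0.4395, 0.0000, 0.0000, 0.0000, 1.0000]
J3: z=[0.0000, 0.0000, 1.0000] o=[-0.7602, 0.1606, 0.5200] → [0.1496, -0.0673, 0.0000, 0.0000, 0.0000, 1.0000]
J4: z=[0.3907, -0.9205, 0.0000] o=[-0.5485, 0.2505, 0.5200] → [-0.0340, -0.0144, -0.3504, 0.3907, -0.9205, 0.0000]
J5: z=[0.3907, -0.9205, 0.0000] o=[-0.1842, 0.4052, 0.3520] → [-0.1886, -0.0801, -0.7462, 0.3907, -0.9205, 0.0000]
J6: z=[-0.4741, -0.2012, 0.8572] o=[-0.5604, -0.1782, 0.0069] → [-0.2729, 0.0318, -0.1435, -0.4741, -0.2012, 0.8572]
V = J·q̇ = [-0.1249, 0.3899, 0.1513, -0.1905, 0.0006, -0.1906]

-0.1249 0.3899 0.1513 -0.1905 0.0006 -0.1906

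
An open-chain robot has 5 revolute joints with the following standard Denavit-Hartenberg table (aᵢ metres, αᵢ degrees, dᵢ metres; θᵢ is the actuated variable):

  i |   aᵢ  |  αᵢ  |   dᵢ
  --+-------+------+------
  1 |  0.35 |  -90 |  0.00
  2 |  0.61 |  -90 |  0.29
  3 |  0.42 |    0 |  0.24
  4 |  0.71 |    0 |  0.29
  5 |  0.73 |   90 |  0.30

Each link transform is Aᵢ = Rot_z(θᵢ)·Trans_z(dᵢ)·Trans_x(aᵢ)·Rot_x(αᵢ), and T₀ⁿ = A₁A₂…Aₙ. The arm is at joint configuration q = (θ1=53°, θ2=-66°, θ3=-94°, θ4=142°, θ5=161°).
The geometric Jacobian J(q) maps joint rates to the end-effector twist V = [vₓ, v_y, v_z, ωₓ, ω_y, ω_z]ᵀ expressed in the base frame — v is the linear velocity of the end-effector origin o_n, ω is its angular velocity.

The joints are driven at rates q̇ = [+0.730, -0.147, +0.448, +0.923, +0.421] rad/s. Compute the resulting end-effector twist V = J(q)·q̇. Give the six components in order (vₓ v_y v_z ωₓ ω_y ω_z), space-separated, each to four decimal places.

o_n = [0.3416, 1.3428, 0.0436]
J₁: ẑ×o_n = [-1.3428, 0.3416, 0.0000], ω = ẑ
J2: z=[-0.7986, 0.6018, 0.0000] o=[0.2106, 0.2795, 0.0000] → [0.0263, 0.0349, -0.9280, -0.7986, 0.6018, 0.0000]
J3: z=[0.5498, 0.7296, -0.4067] o=[0.1283, 0.6522, 0.5573] → [-0.0939, 0.1956, 0.2241, 0.5498, 0.7296, -0.4067]
J4: z=[0.5498, 0.7296, -0.4067] o=[-0.0815, 1.0699, 0.4329] → [-0.1730, 0.0419, -0.1587, 0.5498, 0.7296, -0.4067]
J5: z=[0.5498, 0.7296, -0.4067] o=[0.6156, 1.1183, 0.7489] → [-0.4233, 0.4992, 0.3233, 0.5498, 0.7296, -0.4067]
V = J·q̇ = [-1.3640, 0.5807, 0.2264, 1.1026, 1.2190, 0.0011]

-1.3640 0.5807 0.2264 1.1026 1.2190 0.0011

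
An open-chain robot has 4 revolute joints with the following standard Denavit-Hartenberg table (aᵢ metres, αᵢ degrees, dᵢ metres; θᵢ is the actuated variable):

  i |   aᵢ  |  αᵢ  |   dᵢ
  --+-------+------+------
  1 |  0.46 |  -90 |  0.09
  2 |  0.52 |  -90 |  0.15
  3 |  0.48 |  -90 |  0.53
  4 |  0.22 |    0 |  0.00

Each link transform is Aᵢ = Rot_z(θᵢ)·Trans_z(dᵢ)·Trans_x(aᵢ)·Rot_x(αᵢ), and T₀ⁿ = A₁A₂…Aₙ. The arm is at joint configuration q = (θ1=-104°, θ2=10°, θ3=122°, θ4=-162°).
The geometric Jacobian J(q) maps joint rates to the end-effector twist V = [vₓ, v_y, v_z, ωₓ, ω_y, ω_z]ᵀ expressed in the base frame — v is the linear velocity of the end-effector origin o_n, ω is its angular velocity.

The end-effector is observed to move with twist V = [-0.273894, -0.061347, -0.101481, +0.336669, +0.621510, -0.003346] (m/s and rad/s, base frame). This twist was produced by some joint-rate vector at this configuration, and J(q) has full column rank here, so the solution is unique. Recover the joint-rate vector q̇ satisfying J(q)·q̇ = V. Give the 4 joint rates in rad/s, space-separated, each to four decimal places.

-0.2530 -0.2720 -0.1270 0.8460

o_n = [-0.2531, -0.6861, -0.5643]
J₁: ẑ×o_n = [0.6861, -0.2531, 0.0000], ω = ẑ
J2: z=[0.9703, -0.2419, 0.0000] o=[-0.1113, -0.4463, 0.0900] → [0.1583, 0.6348, -0.2670, 0.9703, -0.2419, 0.0000]
J3: z=[0.0420, 0.1685, -0.9848] o=[-0.0896, -0.9795, -0.0003] → [0.1939, 0.1847, 0.0399, 0.0420, 0.1685, -0.9848]
J4: z=[0.7162, 0.6822, 0.1473] o=[-0.4017, -0.5487, -0.4781] → [-0.0386, 0.0836, -0.1998, 0.7162, 0.6822, 0.1473]
q̇ = J⁺·V = [-0.2530, -0.2720, -0.1270, 0.8460]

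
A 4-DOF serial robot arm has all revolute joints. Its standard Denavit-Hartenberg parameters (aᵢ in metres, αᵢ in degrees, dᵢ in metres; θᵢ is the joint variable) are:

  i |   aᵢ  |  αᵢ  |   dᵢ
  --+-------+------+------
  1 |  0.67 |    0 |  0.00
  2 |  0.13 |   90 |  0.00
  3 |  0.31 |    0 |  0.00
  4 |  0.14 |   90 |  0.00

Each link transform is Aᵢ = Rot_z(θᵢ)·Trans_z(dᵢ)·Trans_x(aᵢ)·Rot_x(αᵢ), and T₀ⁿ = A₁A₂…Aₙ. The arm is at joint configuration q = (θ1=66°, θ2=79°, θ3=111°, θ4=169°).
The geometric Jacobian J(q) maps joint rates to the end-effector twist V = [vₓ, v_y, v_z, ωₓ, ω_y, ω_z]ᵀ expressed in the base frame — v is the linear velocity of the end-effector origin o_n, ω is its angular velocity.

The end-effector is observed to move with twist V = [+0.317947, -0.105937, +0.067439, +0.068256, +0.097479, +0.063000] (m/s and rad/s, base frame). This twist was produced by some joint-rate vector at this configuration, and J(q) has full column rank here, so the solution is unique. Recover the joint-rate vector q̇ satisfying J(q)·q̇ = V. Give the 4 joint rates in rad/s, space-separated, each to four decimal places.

-0.7690 0.8320 -0.5810 0.7000

o_n = [0.2371, 0.6369, 0.1515]
J₁: ẑ×o_n = [-0.6369, 0.2371, 0.0000], ω = ẑ
J2: z=[0.0000, 0.0000, 1.0000] o=[0.2725, 0.6121, 0.0000] → [-0.0248, -0.0354, 0.0000, 0.0000, 0.0000, 1.0000]
J3: z=[0.5736, 0.8192, 0.0000] o=[0.1660, 0.6866, 0.0000] → [0.1241, -0.0869, -0.0868, 0.5736, 0.8192, 0.0000]
J4: z=[0.5736, 0.8192, 0.0000] o=[0.2570, 0.6229, 0.2894] → [-0.1129, 0.0791, 0.0243, 0.5736, 0.8192, 0.0000]
q̇ = J⁺·V = [-0.7690, 0.8320, -0.5810, 0.7000]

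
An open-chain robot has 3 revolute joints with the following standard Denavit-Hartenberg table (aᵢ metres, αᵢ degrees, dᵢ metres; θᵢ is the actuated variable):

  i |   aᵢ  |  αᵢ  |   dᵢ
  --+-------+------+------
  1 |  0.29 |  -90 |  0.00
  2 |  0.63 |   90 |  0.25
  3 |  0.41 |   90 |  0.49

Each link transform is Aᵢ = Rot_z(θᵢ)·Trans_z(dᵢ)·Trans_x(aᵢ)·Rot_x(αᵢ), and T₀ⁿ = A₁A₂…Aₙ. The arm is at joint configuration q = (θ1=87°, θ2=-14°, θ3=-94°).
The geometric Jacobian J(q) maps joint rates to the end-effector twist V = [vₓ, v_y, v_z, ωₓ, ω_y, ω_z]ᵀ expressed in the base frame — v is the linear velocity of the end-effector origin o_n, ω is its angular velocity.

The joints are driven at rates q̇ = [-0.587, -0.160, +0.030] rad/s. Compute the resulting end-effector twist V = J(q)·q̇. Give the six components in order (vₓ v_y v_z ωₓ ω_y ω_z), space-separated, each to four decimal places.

0.4340 -0.2038 0.0774 0.1594 -0.0156 -0.5579

o_n = [0.1983, 0.7456, 0.6209]
J₁: ẑ×o_n = [-0.7456, 0.1983, 0.0000], ω = ẑ
J2: z=[-0.9986, 0.0523, 0.0000] o=[0.0152, 0.2896, 0.0000] → [0.0325, 0.6201, -0.4650, -0.9986, 0.0523, 0.0000]
J3: z=[-0.0127, -0.2416, 0.9703] o=[-0.2025, 0.9131, 0.1524] → [0.0493, 0.3948, 0.0989, -0.0127, -0.2416, 0.9703]
V = J·q̇ = [0.4340, -0.2038, 0.0774, 0.1594, -0.0156, -0.5579]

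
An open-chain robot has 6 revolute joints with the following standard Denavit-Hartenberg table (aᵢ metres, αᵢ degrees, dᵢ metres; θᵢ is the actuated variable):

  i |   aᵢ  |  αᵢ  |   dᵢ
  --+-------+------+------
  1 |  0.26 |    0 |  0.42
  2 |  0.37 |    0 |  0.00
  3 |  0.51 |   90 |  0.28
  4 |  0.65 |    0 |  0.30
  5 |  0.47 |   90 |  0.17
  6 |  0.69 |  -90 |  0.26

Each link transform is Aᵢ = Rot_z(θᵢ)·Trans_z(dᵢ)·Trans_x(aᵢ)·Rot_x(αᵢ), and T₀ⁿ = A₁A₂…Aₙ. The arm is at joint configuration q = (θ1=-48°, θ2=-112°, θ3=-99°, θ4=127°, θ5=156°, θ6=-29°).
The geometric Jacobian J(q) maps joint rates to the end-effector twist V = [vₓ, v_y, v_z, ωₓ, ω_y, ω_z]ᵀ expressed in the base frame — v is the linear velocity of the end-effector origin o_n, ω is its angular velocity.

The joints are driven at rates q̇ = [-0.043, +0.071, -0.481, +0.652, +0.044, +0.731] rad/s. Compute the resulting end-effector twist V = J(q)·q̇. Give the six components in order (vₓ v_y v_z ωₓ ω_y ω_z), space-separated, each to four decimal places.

0.3950 0.4923 -0.5016 0.8191 -0.5664 -0.6174

o_n = [-0.0611, -0.1889, 0.1147]
J₁: ẑ×o_n = [0.1889, -0.0611, 0.0000], ω = ẑ
J2: z=[0.0000, 0.0000, 1.0000] o=[0.1740, -0.1932, 0.4200] → [-0.0043, -0.2351, 0.0000, 0.0000, 0.0000, 1.0000]
J3: z=[0.0000, 0.0000, 1.0000] o=[-0.1737, -0.3198, 0.4200] → [-0.1309, 0.1126, 0.0000, 0.0000, 0.0000, 1.0000]
J4: z=[0.9816, 0.1908, 0.0000] o=[-0.2710, 0.1809, 0.7000] → [-0.1117, 0.5746, -0.4030, 0.9816, 0.1908, 0.0000]
J5: z=[0.9816, 0.1908, 0.0000] o=[0.0981, -0.1459, 1.2191] → [-0.2107, 1.0842, -0.0119, 0.9816, 0.1908, 0.0000]
J6: z=[0.1859, -0.9565, -0.2250] o=[0.2448, -0.0097, 0.7612] → [0.5780, 0.1890, -0.3259, 0.1859, -0.9565, -0.2250]
V = J·q̇ = [0.3950, 0.4923, -0.5016, 0.8191, -0.5664, -0.6174]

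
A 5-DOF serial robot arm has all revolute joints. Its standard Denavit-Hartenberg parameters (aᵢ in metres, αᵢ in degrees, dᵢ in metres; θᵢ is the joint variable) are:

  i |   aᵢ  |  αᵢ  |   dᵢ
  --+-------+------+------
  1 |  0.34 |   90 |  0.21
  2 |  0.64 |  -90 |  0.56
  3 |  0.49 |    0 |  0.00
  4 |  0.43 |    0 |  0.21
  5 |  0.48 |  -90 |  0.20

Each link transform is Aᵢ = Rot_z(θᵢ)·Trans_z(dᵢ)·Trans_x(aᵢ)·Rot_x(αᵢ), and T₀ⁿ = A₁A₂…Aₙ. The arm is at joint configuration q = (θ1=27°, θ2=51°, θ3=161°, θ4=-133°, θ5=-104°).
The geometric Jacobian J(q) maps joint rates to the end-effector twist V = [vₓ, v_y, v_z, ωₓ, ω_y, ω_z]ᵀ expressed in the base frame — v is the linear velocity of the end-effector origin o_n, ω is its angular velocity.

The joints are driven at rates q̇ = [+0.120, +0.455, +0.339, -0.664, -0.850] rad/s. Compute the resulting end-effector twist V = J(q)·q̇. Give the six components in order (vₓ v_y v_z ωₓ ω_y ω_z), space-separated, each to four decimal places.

o_n = [0.6977, -0.3901, 0.9906]
J₁: ẑ×o_n = [0.3901, 0.6977, -0.0000], ω = ẑ
J2: z=[0.4540, -0.8910, 0.0000] o=[0.3029, 0.1544, 0.2100] → [-0.6956, -0.3544, 0.1046, 0.4540, -0.8910, 0.0000]
J3: z=[-0.6924, -0.3528, 0.6293] o=[0.9160, -0.1618, 0.7074] → [0.0438, 0.0588, 0.0811, -0.6924, -0.3528, 0.6293]
J4: z=[-0.6924, -0.3528, 0.6293] o=[0.5838, -0.1520, 0.3473] → [-0.0771, 0.5171, 0.2051, -0.6924, -0.3528, 0.6293]
J5: z=[-0.6924, -0.3528, 0.6293] o=[0.5597, 0.0623, 0.7745] → [0.2084, 0.2365, 0.3619, -0.6924, -0.3528, 0.6293]
V = J·q̇ = [-0.3808, -0.6020, -0.3687, 1.0202, 0.0092, -0.6195]

-0.3808 -0.6020 -0.3687 1.0202 0.0092 -0.6195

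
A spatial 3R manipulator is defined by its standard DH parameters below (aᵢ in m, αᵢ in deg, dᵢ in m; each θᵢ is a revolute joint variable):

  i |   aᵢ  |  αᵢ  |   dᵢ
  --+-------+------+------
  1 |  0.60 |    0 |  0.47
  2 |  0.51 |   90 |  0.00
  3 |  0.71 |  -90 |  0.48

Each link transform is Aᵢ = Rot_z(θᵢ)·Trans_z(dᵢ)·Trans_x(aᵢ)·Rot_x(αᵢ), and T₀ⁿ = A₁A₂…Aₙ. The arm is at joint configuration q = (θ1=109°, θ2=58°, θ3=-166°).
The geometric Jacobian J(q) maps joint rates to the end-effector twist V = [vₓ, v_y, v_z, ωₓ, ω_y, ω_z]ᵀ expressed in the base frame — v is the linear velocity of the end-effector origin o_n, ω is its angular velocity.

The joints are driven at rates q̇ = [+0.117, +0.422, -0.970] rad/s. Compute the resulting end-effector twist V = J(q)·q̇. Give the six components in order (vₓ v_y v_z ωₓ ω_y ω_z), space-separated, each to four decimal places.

-0.1344 0.0918 0.6682 -0.2182 -0.9451 0.5390

o_n = [0.0870, 0.9948, 0.2982]
J₁: ẑ×o_n = [-0.9948, 0.0870, 0.0000], ω = ẑ
J2: z=[0.0000, 0.0000, 1.0000] o=[-0.1953, 0.5673, 0.4700] → [-0.4275, 0.2823, 0.0000, 0.0000, 0.0000, 1.0000]
J3: z=[0.2250, 0.9744, 0.0000] o=[-0.6923, 0.6820, 0.4700] → [-0.1674, 0.0386, -0.6889, 0.2250, 0.9744, 0.0000]
V = J·q̇ = [-0.1344, 0.0918, 0.6682, -0.2182, -0.9451, 0.5390]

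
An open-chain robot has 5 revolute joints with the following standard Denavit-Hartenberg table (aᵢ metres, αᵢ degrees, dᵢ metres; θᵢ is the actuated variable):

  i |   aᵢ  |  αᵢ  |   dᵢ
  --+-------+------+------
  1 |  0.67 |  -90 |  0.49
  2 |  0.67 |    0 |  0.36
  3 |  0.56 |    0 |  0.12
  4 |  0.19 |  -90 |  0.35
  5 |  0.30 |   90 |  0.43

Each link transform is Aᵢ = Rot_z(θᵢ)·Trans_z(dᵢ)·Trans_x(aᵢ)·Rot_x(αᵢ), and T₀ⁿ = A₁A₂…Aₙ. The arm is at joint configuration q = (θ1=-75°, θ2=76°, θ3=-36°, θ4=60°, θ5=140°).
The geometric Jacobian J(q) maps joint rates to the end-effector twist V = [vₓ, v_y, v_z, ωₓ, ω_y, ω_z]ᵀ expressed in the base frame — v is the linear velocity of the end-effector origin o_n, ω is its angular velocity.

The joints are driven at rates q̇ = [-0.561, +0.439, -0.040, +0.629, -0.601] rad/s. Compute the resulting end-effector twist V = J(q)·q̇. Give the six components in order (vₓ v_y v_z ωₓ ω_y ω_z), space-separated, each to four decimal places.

-0.5845 -0.1829 0.0718 1.1462 -0.3056 -0.6654

o_n = [0.8340, -0.6508, -0.4062]
J₁: ẑ×o_n = [0.6508, 0.8340, -0.0000], ω = ẑ
J2: z=[0.9659, 0.2588, 0.0000] o=[0.1734, -0.6472, 0.4900] → [-0.2319, 0.8656, -0.1745, 0.9659, 0.2588, 0.0000]
J3: z=[0.9659, 0.2588, 0.0000] o=[0.5631, -0.7106, -0.1601] → [-0.0637, 0.2377, -0.0124, 0.9659, 0.2588, 0.0000]
J4: z=[0.9659, 0.2588, 0.0000] o=[0.7900, -1.0939, -0.5201] → [0.0295, -0.1100, 0.4166, 0.9659, 0.2588, 0.0000]
J5: z=[-0.2549, 0.9513, 0.1736] o=[1.1196, -0.9714, -0.7072] → [0.2306, 0.0271, 0.1899, -0.2549, 0.9513, 0.1736]
V = J·q̇ = [-0.5845, -0.1829, 0.0718, 1.1462, -0.3056, -0.6654]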